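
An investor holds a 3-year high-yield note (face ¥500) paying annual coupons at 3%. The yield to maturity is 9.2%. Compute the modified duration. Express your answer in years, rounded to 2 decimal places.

2.66 years

Periodic yield y = 0.092. First find Macaulay duration:
  t   CF        PV=CF/(1+0.092)^t    t·PV
  1        15.00        13.7363        13.7363
  2        15.00        12.5790        25.1580
  3       515.00       395.4935     1,186.4804
  Σ                    421.8087     1,225.3747
P = 421.8087; Macaulay duration = 1,225.3747 / 421.8087 = 2.90505 years.
Modified duration = D_Mac / (1 + y) = 2.90505 / 1.092 = 2.66030 years.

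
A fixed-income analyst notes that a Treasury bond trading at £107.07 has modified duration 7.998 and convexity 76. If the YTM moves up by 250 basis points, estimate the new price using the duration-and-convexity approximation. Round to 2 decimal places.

Duration effect: -D_mod·Δy = -7.998 × (+0.025) = -0.199950
Convexity effect: ½·C·(Δy)² = 0.5 × 76 × (0.025)² = +0.0237500
ΔP/P ≈ -0.199950 + 0.0237500 = -0.176200
New price ≈ 107.07 × (1 - 0.176200) = 88.204266.

£88.20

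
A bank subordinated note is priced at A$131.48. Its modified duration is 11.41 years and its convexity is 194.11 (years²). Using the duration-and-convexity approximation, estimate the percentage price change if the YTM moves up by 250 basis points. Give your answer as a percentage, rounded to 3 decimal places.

Duration effect: -D_mod·Δy = -11.41 × (+0.025) = -0.285250
Convexity effect: ½·C·(Δy)² = 0.5 × 194.11 × (0.025)² = +0.060659375
ΔP/P ≈ -0.285250 + 0.060659375 = -0.224590625
= -22.4590625%.

-22.459%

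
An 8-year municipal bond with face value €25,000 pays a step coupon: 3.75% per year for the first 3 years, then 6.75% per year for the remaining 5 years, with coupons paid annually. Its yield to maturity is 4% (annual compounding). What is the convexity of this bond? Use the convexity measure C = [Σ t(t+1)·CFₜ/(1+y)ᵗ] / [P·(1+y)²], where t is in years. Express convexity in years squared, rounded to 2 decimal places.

54.35

With y = 0.04:
  t   CF        PV=CF/(1+0.04)^t    t·PV        t(t+1)·PV
  1       937.50       901.4423       901.4423       1,802.8846
  2       937.50       866.7714     1,733.5429       5,200.6287
  3       937.50       833.4341     2,500.3023      10,001.2090
  4     1,687.50     1,442.4821     5,769.9283      28,849.6414
  5     1,687.50     1,387.0020     6,935.0100      41,610.0598
  6     1,687.50     1,333.6558     8,001.9346      56,013.5420
  7     1,687.50     1,282.3613     8,976.5292      71,812.2333
  8    26,687.50    19,500.2948   156,002.3588   1,404,021.2289
  Σ                 27,547.4438   190,821.0482   1,619,311.4278
P = 27,547.4438.
Convexity = Σ t(t+1)·PV / [P·(1+y)²] = 1,619,311.4278 / (27,547.4438 × 1.081600) = 54.34785.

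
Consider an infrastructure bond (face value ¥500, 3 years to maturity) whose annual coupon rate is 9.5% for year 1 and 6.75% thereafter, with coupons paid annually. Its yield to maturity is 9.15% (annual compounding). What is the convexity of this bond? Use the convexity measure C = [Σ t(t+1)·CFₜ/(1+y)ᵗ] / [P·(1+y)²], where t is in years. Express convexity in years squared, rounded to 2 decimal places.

With y = 0.0915:
  t   CF        PV=CF/(1+0.0915)^t    t·PV        t(t+1)·PV
  1        47.50        43.5181        43.5181          87.0362
  2        33.75        28.3287        56.6574         169.9721
  3       533.75       410.4561     1,231.3682       4,925.4727
  Σ                    482.3028     1,331.5436       5,182.4809
P = 482.3028.
Convexity = Σ t(t+1)·PV / [P·(1+y)²] = 5,182.4809 / (482.3028 × 1.191372) = 9.01925.

9.02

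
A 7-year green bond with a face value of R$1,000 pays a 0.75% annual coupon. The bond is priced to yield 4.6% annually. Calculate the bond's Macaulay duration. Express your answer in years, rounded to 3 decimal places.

Periodic yield y = 0.046. Discount each cash flow and weight by its year:
  t   CF        PV=CF/(1+0.046)^t    t·PV
  1         7.50         7.1702         7.1702
  2         7.50         6.8548        13.7097
  3         7.50         6.5534        19.6602
  4         7.50         6.2652        25.0608
  5         7.50         5.9897        29.9483
  6         7.50         5.7263        34.3576
  7     1,007.50       735.3994     5,147.7957
  Σ                    773.9589     5,277.7024
Price P = Σ PV = 773.9589.
Macaulay duration = Σ(t·PV) / P = 5,277.7024 / 773.9589 = 6.81910 years.

6.819 years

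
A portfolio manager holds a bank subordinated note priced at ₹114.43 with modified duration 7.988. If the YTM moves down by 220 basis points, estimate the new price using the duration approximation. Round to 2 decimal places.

₹134.54

Duration approximation: ΔP/P ≈ -D_mod · Δy = -7.988 × (-0.022) = +0.175736.
New price ≈ 114.43 × (1 + 0.175736) = 134.53947048.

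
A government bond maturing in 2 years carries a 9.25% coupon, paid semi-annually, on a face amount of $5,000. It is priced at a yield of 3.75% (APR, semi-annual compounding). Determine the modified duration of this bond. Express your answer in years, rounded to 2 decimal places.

1.84 years

Periodic yield y = 0.01875. First find Macaulay duration:
  t   CF        PV=CF/(1+0.01875)^t    t·PV
  1       231.25       226.9939       226.9939
  2       231.25       222.8161       445.6321
  3       231.25       218.7152       656.1455
  4     5,231.25     4,856.6297    19,426.5187
  Σ                  5,525.1547    20,755.2901
P = 5,525.1547; Macaulay duration = 20,755.2901 / 5,525.1547 = 3.75651 half-year periods = 1.87825 years.
Modified duration = D_Mac / (1 + y) = 1.87825 / 1.01875 = 1.84369 years.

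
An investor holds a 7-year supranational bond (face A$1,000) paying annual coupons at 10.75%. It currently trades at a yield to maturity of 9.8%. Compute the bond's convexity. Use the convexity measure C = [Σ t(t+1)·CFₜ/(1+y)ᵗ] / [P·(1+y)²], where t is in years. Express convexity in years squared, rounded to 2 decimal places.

31.72

With y = 0.098:
  t   CF        PV=CF/(1+0.098)^t    t·PV        t(t+1)·PV
  1       107.50        97.9053        97.9053         195.8106
  2       107.50        89.1669       178.3338         535.0015
  3       107.50        81.2085       243.6255         974.5019
  4       107.50        73.9604       295.8415       1,479.2075
  5       107.50        67.3592       336.7959       2,020.7753
  6       107.50        61.3472       368.0829       2,576.5805
  7     1,107.50       575.6087     4,029.2609      32,234.0875
  Σ                  1,046.5561     5,549.8459      40,015.9648
P = 1,046.5561.
Convexity = Σ t(t+1)·PV / [P·(1+y)²] = 40,015.9648 / (1,046.5561 × 1.205604) = 31.71510.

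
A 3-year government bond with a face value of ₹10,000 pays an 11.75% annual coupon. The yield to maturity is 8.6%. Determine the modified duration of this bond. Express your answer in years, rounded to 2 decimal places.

Periodic yield y = 0.086. First find Macaulay duration:
  t   CF        PV=CF/(1+0.086)^t    t·PV
  1     1,175.00     1,081.9521     1,081.9521
  2     1,175.00       996.2727     1,992.5453
  3    11,175.00     8,724.8517    26,174.5552
  Σ                 10,803.0765    29,249.0527
P = 10,803.0765; Macaulay duration = 29,249.0527 / 10,803.0765 = 2.70747 years.
Modified duration = D_Mac / (1 + y) = 2.70747 / 1.086 = 2.49307 years.

2.49 years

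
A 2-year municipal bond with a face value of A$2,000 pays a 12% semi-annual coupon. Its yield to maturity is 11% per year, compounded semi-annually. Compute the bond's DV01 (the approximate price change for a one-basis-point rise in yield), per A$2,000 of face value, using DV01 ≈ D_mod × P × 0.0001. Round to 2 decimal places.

A$0.35

Periodic yield y = 0.055.
  t   CF        PV=CF/(1+0.055)^t    t·PV
  1       120.00       113.7441       113.7441
  2       120.00       107.8143       215.6286
  3       120.00       102.1936       306.5809
  4     2,120.00     1,711.2995     6,845.1980
  Σ                  2,035.0515     7,481.1516
P = 2,035.0515; D_Mac = 3.67615 half-year periods = 1.83807 yrs; D_mod = 1.74225 yrs.
DV01 ≈ 1.74225 × 2,035.0515 × 0.0001 = 0.354557.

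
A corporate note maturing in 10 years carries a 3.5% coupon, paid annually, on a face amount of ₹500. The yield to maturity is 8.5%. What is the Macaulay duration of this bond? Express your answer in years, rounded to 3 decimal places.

8.235 years

Periodic yield y = 0.085. Discount each cash flow and weight by its year:
  t   CF        PV=CF/(1+0.085)^t    t·PV
  1        17.50        16.1290        16.1290
  2        17.50        14.8655        29.7309
  3        17.50        13.7009        41.1027
  4        17.50        12.6275        50.5102
  5        17.50        11.6383        58.1915
  6        17.50        10.7265        64.3592
  7        17.50         9.8862        69.2035
  8        17.50         9.1117        72.8937
  9        17.50         8.3979        75.5810
  10      517.50       228.8827     2,288.8270
  Σ                    335.9663     2,766.5288
Price P = Σ PV = 335.9663.
Macaulay duration = Σ(t·PV) / P = 2,766.5288 / 335.9663 = 8.23454 years.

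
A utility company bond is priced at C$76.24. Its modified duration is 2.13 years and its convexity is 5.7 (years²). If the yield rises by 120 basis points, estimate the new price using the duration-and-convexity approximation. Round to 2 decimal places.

C$74.32

Duration effect: -D_mod·Δy = -2.13 × (+0.012) = -0.025560
Convexity effect: ½·C·(Δy)² = 0.5 × 5.7 × (0.012)² = +0.0004104
ΔP/P ≈ -0.025560 + 0.0004104 = -0.0251496
New price ≈ 76.24 × (1 - 0.0251496) = 74.322594496.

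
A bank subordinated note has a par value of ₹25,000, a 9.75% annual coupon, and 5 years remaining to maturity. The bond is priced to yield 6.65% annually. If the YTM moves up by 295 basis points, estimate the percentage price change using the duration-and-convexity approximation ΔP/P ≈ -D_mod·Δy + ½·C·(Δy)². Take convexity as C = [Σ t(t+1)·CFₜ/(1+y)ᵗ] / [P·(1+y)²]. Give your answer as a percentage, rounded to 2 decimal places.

With y = 0.0665:
  t   CF        PV=CF/(1+0.0665)^t    t·PV        t(t+1)·PV
  1     2,437.50     2,285.5134     2,285.5134       4,571.0267
  2     2,437.50     2,143.0036     4,286.0072      12,858.0217
  3     2,437.50     2,009.3799     6,028.1396      24,112.5583
  4     2,437.50     1,884.0880     7,536.3520      37,681.7601
  5    27,437.50    19,885.6705    99,428.3524     596,570.1145
  Σ                 28,207.6553   119,564.3646     675,793.4814
P = 28,207.6553; D_Mac = 4.23872 yrs; D_mod = 3.97442 yrs; C = 21.06325.
Duration effect: -3.97442 × (+0.0295) = -0.117245
Convexity effect: 0.5 × 21.06325 × (0.0295)² = +0.0091651
ΔP/P ≈ -0.117245 + 0.0091651 = -0.108080 = -10.8080%.

-10.81%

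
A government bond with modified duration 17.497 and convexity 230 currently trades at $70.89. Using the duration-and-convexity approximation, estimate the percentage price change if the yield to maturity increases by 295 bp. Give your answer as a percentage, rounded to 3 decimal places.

Duration effect: -D_mod·Δy = -17.497 × (+0.0295) = -0.5161615
Convexity effect: ½·C·(Δy)² = 0.5 × 230 × (0.0295)² = +0.10007875
ΔP/P ≈ -0.5161615 + 0.10007875 = -0.41608275
= -41.608275%.

-41.608%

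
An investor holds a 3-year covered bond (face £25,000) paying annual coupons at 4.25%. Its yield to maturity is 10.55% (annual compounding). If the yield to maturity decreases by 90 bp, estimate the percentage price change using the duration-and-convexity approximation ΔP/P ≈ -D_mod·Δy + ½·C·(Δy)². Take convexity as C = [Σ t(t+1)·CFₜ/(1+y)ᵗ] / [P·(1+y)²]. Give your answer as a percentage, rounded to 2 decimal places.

+2.37%

With y = 0.1055:
  t   CF        PV=CF/(1+0.1055)^t    t·PV        t(t+1)·PV
  1     1,062.50       961.1036       961.1036       1,922.2071
  2     1,062.50       869.3836     1,738.7672       5,216.3016
  3    26,062.50    19,290.3377    57,871.0132     231,484.0529
  Σ                 21,120.8249    60,570.8840     238,622.5617
P = 21,120.8249; D_Mac = 2.86783 yrs; D_mod = 2.59415 yrs; C = 9.24449.
Duration effect: -2.59415 × (-0.009) = +0.023347
Convexity effect: 0.5 × 9.24449 × (-0.009)² = +0.0003744
ΔP/P ≈ +0.023347 + 0.0003744 = +0.023722 = +2.3722%.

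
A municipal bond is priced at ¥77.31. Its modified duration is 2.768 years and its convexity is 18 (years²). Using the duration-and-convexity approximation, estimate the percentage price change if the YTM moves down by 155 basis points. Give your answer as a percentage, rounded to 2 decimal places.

+4.51%

Duration effect: -D_mod·Δy = -2.768 × (-0.0155) = +0.042904
Convexity effect: ½·C·(Δy)² = 0.5 × 18 × (-0.0155)² = +0.00216225
ΔP/P ≈ +0.042904 + 0.00216225 = +0.04506625
= +4.506625%.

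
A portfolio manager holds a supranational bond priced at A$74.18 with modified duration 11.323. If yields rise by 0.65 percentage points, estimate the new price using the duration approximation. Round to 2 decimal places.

Duration approximation: ΔP/P ≈ -D_mod · Δy = -11.323 × (+0.0065) = -0.0735995.
New price ≈ 74.18 × (1 - 0.0735995) = 68.72038909.

A$68.72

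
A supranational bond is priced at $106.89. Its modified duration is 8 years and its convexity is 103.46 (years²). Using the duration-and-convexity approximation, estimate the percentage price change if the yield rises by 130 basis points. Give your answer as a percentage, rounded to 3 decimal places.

-9.526%

Duration effect: -D_mod·Δy = -8 × (+0.013) = -0.104000
Convexity effect: ½·C·(Δy)² = 0.5 × 103.46 × (0.013)² = +0.00874237
ΔP/P ≈ -0.104000 + 0.00874237 = -0.09525763
= -9.525763%.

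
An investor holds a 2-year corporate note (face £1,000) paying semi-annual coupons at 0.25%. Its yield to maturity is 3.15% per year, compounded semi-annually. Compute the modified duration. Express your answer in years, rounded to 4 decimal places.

1.9652 years

Periodic yield y = 0.01575. First find Macaulay duration:
  t   CF        PV=CF/(1+0.01575)^t    t·PV
  1         1.25         1.2306         1.2306
  2         1.25         1.2115         2.4231
  3         1.25         1.1928         3.5783
  4     1,001.25       940.5788     3,762.3154
  Σ                    944.2137     3,769.5473
P = 944.2137; Macaulay duration = 3,769.5473 / 944.2137 = 3.99226 half-year periods = 1.99613 years.
Modified duration = D_Mac / (1 + y) = 1.99613 / 1.01575 = 1.96518 years.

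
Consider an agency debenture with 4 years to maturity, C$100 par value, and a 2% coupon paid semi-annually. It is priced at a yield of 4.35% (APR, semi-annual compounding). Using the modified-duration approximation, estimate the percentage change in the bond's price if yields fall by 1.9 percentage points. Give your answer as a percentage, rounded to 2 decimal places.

Periodic yield y = 0.02175. Modified duration first:
  t   CF        PV=CF/(1+0.02175)^t    t·PV
  1         1.00         0.9787         0.9787
  2         1.00         0.9579         1.9158
  3         1.00         0.9375         2.8125
  4         1.00         0.9175         3.6701
  5         1.00         0.8980         4.4900
  6         1.00         0.8789         5.2733
  7         1.00         0.8602         6.0212
  8       101.00        85.0284       680.2275
  Σ                     91.4571       705.3891
P = 91.4571; D_Mac = 7.71279 half-year periods = 3.85639 yrs; D_mod = 3.85639/(1+0.02175) = 3.77430 yrs.
ΔP/P ≈ -D_mod · Δy = -3.77430 × (-0.019) = +0.071712 = +7.1712%.

+7.17%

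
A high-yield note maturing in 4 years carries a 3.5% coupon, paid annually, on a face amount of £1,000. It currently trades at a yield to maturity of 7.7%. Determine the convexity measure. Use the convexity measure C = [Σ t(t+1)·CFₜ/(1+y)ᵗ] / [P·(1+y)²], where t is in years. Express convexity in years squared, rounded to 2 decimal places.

16.01

With y = 0.077:
  t   CF        PV=CF/(1+0.077)^t    t·PV        t(t+1)·PV
  1        35.00        32.4977        32.4977          64.9954
  2        35.00        30.1743        60.3485         181.0456
  3        35.00        28.0170        84.0509         336.2035
  4     1,035.00       769.2678     3,077.0711      15,385.3554
  Σ                    859.9567     3,253.9681      15,967.5998
P = 859.9567.
Convexity = Σ t(t+1)·PV / [P·(1+y)²] = 15,967.5998 / (859.9567 × 1.159929) = 16.00780.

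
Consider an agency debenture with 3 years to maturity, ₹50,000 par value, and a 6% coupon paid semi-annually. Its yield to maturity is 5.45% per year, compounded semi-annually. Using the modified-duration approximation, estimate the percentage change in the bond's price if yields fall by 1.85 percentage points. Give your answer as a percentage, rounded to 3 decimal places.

+5.028%

Periodic yield y = 0.02725. Modified duration first:
  t   CF        PV=CF/(1+0.02725)^t    t·PV
  1     1,500.00     1,460.2093     1,460.2093
  2     1,500.00     1,421.4741     2,842.9483
  3     1,500.00     1,383.7665     4,151.2995
  4     1,500.00     1,347.0591     5,388.2365
  5     1,500.00     1,311.3255     6,556.6275
  6    51,500.00    43,827.8664   262,967.1986
  Σ                 50,751.7010   283,366.5197
P = 50,751.7010; D_Mac = 5.58339 half-year periods = 2.79169 yrs; D_mod = 2.79169/(1+0.02725) = 2.71764 yrs.
ΔP/P ≈ -D_mod · Δy = -2.71764 × (-0.0185) = +0.050276 = +5.0276%.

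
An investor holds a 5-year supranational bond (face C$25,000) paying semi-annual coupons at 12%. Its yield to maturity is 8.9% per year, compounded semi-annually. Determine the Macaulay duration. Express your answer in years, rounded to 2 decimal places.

3.97 years

Periodic yield y = 0.0445. Discount each cash flow and weight by its period:
  t   CF        PV=CF/(1+0.0445)^t    t·PV
  1     1,500.00     1,436.0938     1,436.0938
  2     1,500.00     1,374.9103     2,749.8206
  3     1,500.00     1,316.3335     3,949.0004
  4     1,500.00     1,260.2523     5,041.0090
  5     1,500.00     1,206.5603     6,032.8016
  6     1,500.00     1,155.1559     6,930.9353
  7     1,500.00     1,105.9415     7,741.5904
  8     1,500.00     1,058.8238     8,470.5906
  9     1,500.00     1,013.7136     9,123.4221
  10   26,500.00    17,145.9452   171,459.4518
  Σ                 28,073.7301   222,934.7156
Price P = Σ PV = 28,073.7301.
Macaulay duration = Σ(t·PV) / P = 222,934.7156 / 28,073.7301 = 7.94104 half-year periods.
In years: 7.94104 / 2 = 3.97052 years.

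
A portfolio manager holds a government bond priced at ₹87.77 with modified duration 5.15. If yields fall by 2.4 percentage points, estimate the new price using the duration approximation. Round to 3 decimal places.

₹98.618

Duration approximation: ΔP/P ≈ -D_mod · Δy = -5.15 × (-0.024) = +0.123600.
New price ≈ 87.77 × (1 + 0.123600) = 98.618372.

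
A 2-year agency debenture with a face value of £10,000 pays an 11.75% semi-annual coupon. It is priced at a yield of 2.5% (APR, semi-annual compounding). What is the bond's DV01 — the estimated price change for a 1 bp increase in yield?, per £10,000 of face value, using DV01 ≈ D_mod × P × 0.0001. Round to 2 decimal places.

£2.16

Periodic yield y = 0.0125.
  t   CF        PV=CF/(1+0.0125)^t    t·PV
  1       587.50       580.2469       580.2469
  2       587.50       573.0834     1,146.1667
  3       587.50       566.0083     1,698.0248
  4    10,587.50    10,074.2633    40,297.0531
  Σ                 11,793.6018    43,721.4915
P = 11,793.6018; D_Mac = 3.70722 half-year periods = 1.85361 yrs; D_mod = 1.83073 yrs.
DV01 ≈ 1.83073 × 11,793.6018 × 0.0001 = 2.159086.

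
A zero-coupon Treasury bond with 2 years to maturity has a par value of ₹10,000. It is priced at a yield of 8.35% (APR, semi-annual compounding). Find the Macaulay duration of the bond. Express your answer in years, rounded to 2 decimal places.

2.00 years

A zero-coupon bond has a single cash flow at maturity, so its Macaulay duration equals its maturity: 2 years.
(Equivalently: 4 semi-annual periods ÷ 2 = 2 years.)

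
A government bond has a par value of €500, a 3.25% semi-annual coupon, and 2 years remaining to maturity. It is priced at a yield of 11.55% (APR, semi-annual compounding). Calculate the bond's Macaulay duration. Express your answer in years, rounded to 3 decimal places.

1.948 years

Periodic yield y = 0.05775. Discount each cash flow and weight by its period:
  t   CF        PV=CF/(1+0.05775)^t    t·PV
  1        8.125         7.6814         7.6814
  2        8.125         7.2620        14.5240
  3        8.125         6.8655        20.5966
  4      508.125       405.9181     1,623.6724
  Σ                    427.7271     1,666.4745
Price P = Σ PV = 427.7271.
Macaulay duration = Σ(t·PV) / P = 1,666.4745 / 427.7271 = 3.89612 half-year periods.
In years: 3.89612 / 2 = 1.94806 years.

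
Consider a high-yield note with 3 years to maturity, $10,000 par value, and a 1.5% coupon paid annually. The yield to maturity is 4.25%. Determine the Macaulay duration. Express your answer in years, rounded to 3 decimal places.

2.954 years

Periodic yield y = 0.0425. Discount each cash flow and weight by its year:
  t   CF        PV=CF/(1+0.0425)^t    t·PV
  1       150.00       143.8849       143.8849
  2       150.00       138.0191       276.0382
  3    10,150.00     8,958.5527    26,875.6580
  Σ                  9,240.4566    27,295.5811
Price P = Σ PV = 9,240.4566.
Macaulay duration = Σ(t·PV) / P = 27,295.5811 / 9,240.4566 = 2.95392 years.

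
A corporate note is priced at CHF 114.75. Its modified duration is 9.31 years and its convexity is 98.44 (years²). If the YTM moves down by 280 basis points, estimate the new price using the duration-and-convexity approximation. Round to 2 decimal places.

CHF 149.09

Duration effect: -D_mod·Δy = -9.31 × (-0.028) = +0.260680
Convexity effect: ½·C·(Δy)² = 0.5 × 98.44 × (-0.028)² = +0.03858848
ΔP/P ≈ +0.260680 + 0.03858848 = +0.29926848
New price ≈ 114.75 × (1 + 0.29926848) = 149.09105808.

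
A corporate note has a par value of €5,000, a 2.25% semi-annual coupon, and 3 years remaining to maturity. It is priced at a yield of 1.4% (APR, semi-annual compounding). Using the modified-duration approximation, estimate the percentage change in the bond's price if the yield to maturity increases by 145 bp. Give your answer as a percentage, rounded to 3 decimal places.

Periodic yield y = 0.007. Modified duration first:
  t   CF        PV=CF/(1+0.007)^t    t·PV
  1        56.25        55.8590        55.8590
  2        56.25        55.4707       110.9414
  3        56.25        55.0851       165.2553
  4        56.25        54.7022       218.8087
  5        56.25        54.3219       271.6096
  6     5,056.25     4,848.9948    29,093.9686
  Σ                  5,124.4337    29,916.4426
P = 5,124.4337; D_Mac = 5.83800 half-year periods = 2.91900 yrs; D_mod = 2.91900/(1+0.007) = 2.89871 yrs.
ΔP/P ≈ -D_mod · Δy = -2.89871 × (+0.0145) = -0.042031 = -4.2031%.

-4.203%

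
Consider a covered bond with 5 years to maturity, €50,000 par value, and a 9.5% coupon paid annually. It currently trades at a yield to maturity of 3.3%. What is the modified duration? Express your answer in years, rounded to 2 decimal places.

Periodic yield y = 0.033. First find Macaulay duration:
  t   CF        PV=CF/(1+0.033)^t    t·PV
  1     4,750.00     4,598.2575     4,598.2575
  2     4,750.00     4,451.3625     8,902.7251
  3     4,750.00     4,309.1603    12,927.4808
  4     4,750.00     4,171.5007    16,686.0029
  5    54,750.00    46,546.0162   232,730.0808
  Σ                 64,076.2972   275,844.5470
P = 64,076.2972; Macaulay duration = 275,844.5470 / 64,076.2972 = 4.30494 years.
Modified duration = D_Mac / (1 + y) = 4.30494 / 1.033 = 4.16741 years.

4.17 years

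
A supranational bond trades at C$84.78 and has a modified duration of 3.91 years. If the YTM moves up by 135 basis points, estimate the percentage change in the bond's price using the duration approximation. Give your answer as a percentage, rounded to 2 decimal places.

-5.28%

Duration approximation: ΔP/P ≈ -D_mod · Δy = -3.91 × (+0.0135) = -0.052785.
As a percentage: -5.2785%.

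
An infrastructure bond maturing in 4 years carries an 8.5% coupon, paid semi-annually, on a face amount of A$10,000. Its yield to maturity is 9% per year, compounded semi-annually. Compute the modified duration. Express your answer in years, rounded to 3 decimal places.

3.319 years

Periodic yield y = 0.045. First find Macaulay duration:
  t   CF        PV=CF/(1+0.045)^t    t·PV
  1       425.00       406.6986       406.6986
  2       425.00       389.1852       778.3705
  3       425.00       372.4261     1,117.2782
  4       425.00       356.3886     1,425.5543
  5       425.00       341.0417     1,705.2085
  6       425.00       326.3557     1,958.1341
  7       425.00       312.3021     2,186.1147
  8    10,425.00     7,330.7049    58,645.6396
  Σ                  9,835.1028    68,222.9983
P = 9,835.1028; Macaulay duration = 68,222.9983 / 9,835.1028 = 6.93668 half-year periods = 3.46834 years.
Modified duration = D_Mac / (1 + y) = 3.46834 / 1.045 = 3.31899 years.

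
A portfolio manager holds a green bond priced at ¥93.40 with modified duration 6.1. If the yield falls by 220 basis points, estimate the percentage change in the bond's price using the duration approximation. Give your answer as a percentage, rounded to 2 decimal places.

+13.42%

Duration approximation: ΔP/P ≈ -D_mod · Δy = -6.1 × (-0.022) = +0.134200.
As a percentage: +13.4200%.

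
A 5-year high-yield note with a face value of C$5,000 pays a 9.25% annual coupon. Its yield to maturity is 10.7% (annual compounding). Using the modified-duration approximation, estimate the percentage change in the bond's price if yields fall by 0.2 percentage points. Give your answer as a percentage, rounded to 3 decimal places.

Periodic yield y = 0.107. Modified duration first:
  t   CF        PV=CF/(1+0.107)^t    t·PV
  1       462.50       417.7958       417.7958
  2       462.50       377.4127       754.8254
  3       462.50       340.9329     1,022.7986
  4       462.50       307.9791     1,231.9164
  5     5,462.50     3,285.8925    16,429.4623
  Σ                  4,730.0130    19,856.7985
P = 4,730.0130; D_Mac = 4.19804 yrs; D_mod = 4.19804/(1+0.107) = 3.79227 yrs.
ΔP/P ≈ -D_mod · Δy = -3.79227 × (-0.002) = +0.007585 = +0.7585%.

+0.758%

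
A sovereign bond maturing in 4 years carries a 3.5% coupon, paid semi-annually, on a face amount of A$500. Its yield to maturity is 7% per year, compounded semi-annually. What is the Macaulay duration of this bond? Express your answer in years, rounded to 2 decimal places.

Periodic yield y = 0.035. Discount each cash flow and weight by its period:
  t   CF        PV=CF/(1+0.035)^t    t·PV
  1         8.75         8.4541         8.4541
  2         8.75         8.1682        16.3364
  3         8.75         7.8920        23.6760
  4         8.75         7.6251        30.5005
  5         8.75         7.3673        36.8363
  6         8.75         7.1181        42.7088
  7         8.75         6.8774        48.1419
  8       508.75       386.3506     3,090.8050
  Σ                    439.8529     3,297.4591
Price P = Σ PV = 439.8529.
Macaulay duration = Σ(t·PV) / P = 3,297.4591 / 439.8529 = 7.49673 half-year periods.
In years: 7.49673 / 2 = 3.74837 years.

3.75 years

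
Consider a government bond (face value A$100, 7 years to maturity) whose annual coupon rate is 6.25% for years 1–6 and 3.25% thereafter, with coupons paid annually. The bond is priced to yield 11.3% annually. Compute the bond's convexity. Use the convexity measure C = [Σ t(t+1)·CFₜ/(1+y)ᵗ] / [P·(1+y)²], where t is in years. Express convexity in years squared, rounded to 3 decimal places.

With y = 0.113:
  t   CF        PV=CF/(1+0.113)^t    t·PV        t(t+1)·PV
  1         6.25         5.6155         5.6155          11.2309
  2         6.25         5.0453        10.0907          30.2720
  3         6.25         4.5331        13.5993          54.3971
  4         6.25         4.0729        16.2914          81.4572
  5         6.25         3.6594        18.2968         109.7806
  6         6.25         3.2878        19.7270         138.0888
  7       103.25        48.8005       341.6032       2,732.8257
  Σ                     75.0144       425.2238       3,158.0522
P = 75.0144.
Convexity = Σ t(t+1)·PV / [P·(1+y)²] = 3,158.0522 / (75.0144 × 1.238769) = 33.98478.

33.985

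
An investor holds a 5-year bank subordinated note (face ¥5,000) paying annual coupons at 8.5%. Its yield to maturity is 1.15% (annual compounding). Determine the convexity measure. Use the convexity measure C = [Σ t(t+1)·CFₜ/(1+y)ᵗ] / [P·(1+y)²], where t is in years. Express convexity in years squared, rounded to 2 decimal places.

With y = 0.0115:
  t   CF        PV=CF/(1+0.0115)^t    t·PV        t(t+1)·PV
  1       425.00       420.1681       420.1681         840.3361
  2       425.00       415.3911       830.7821       2,492.3464
  3       425.00       410.6684     1,232.0052       4,928.0206
  4       425.00       405.9994     1,623.9976       8,119.9878
  5     5,425.00     5,123.5421    25,617.7104     153,706.2622
  Σ                  6,775.7690    29,724.6633     170,086.9532
P = 6,775.7690.
Convexity = Σ t(t+1)·PV / [P·(1+y)²] = 170,086.9532 / (6,775.7690 × 1.023132) = 24.53469.

24.53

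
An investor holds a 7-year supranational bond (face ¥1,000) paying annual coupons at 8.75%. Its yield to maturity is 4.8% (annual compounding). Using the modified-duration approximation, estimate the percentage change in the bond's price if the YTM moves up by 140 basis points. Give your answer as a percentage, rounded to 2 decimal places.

-7.59%

Periodic yield y = 0.048. Modified duration first:
  t   CF        PV=CF/(1+0.048)^t    t·PV
  1        87.50        83.4924        83.4924
  2        87.50        79.6683       159.3366
  3        87.50        76.0194       228.0581
  4        87.50        72.5376       290.1502
  5        87.50        69.2152       346.0761
  6        87.50        66.0451       396.2704
  7     1,087.50       783.2498     5,482.7485
  Σ                  1,230.2276     6,986.1323
P = 1,230.2276; D_Mac = 5.67873 yrs; D_mod = 5.67873/(1+0.048) = 5.41864 yrs.
ΔP/P ≈ -D_mod · Δy = -5.41864 × (+0.014) = -0.075861 = -7.5861%.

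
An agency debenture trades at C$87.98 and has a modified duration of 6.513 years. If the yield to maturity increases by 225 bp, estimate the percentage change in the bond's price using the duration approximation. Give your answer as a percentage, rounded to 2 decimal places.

-14.65%

Duration approximation: ΔP/P ≈ -D_mod · Δy = -6.513 × (+0.0225) = -0.1465425.
As a percentage: -14.65425%.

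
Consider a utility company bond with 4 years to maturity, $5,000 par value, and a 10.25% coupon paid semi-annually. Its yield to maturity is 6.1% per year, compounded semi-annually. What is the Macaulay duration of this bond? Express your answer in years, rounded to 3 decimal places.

Periodic yield y = 0.0305. Discount each cash flow and weight by its period:
  t   CF        PV=CF/(1+0.0305)^t    t·PV
  1       256.25       248.6657       248.6657
  2       256.25       241.3059       482.6117
  3       256.25       234.1639       702.4916
  4       256.25       227.2333       908.9330
  5       256.25       220.5078     1,102.5388
  6       256.25       213.9813     1,283.8880
  7       256.25       207.6481     1,453.5365
  8     5,256.25     4,133.2535    33,066.0282
  Σ                  5,726.7594    39,248.6936
Price P = Σ PV = 5,726.7594.
Macaulay duration = Σ(t·PV) / P = 39,248.6936 / 5,726.7594 = 6.85356 half-year periods.
In years: 6.85356 / 2 = 3.42678 years.

3.427 years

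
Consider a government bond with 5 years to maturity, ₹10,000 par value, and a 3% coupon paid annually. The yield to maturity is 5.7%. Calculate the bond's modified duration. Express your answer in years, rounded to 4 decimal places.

Periodic yield y = 0.057. First find Macaulay duration:
  t   CF        PV=CF/(1+0.057)^t    t·PV
  1       300.00       283.8221       283.8221
  2       300.00       268.5167       537.0334
  3       300.00       254.0366       762.1098
  4       300.00       240.3374       961.3495
  5    10,300.00     7,806.6065    39,033.0324
  Σ                  8,853.3193    41,577.3472
P = 8,853.3193; Macaulay duration = 41,577.3472 / 8,853.3193 = 4.69624 years.
Modified duration = D_Mac / (1 + y) = 4.69624 / 1.057 = 4.44299 years.

4.4430 years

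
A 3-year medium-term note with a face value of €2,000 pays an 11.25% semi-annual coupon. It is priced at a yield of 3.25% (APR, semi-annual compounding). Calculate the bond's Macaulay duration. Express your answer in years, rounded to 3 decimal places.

Periodic yield y = 0.01625. Discount each cash flow and weight by its period:
  t   CF        PV=CF/(1+0.01625)^t    t·PV
  1       112.50       110.7011       110.7011
  2       112.50       108.9310       217.8620
  3       112.50       107.1892       321.5675
  4       112.50       105.4752       421.9007
  5       112.50       103.7886       518.9431
  6     2,112.50     1,917.7561    11,506.5364
  Σ                  2,453.8411    13,097.5108
Price P = Σ PV = 2,453.8411.
Macaulay duration = Σ(t·PV) / P = 13,097.5108 / 2,453.8411 = 5.33755 half-year periods.
In years: 5.33755 / 2 = 2.66878 years.

2.669 years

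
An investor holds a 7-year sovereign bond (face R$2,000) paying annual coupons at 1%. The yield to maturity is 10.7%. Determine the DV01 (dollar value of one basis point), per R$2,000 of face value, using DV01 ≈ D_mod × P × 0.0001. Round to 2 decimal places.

R$0.65

Periodic yield y = 0.107.
  t   CF        PV=CF/(1+0.107)^t    t·PV
  1        20.00        18.0668        18.0668
  2        20.00        16.3205        32.6411
  3        20.00        14.7430        44.2291
  4        20.00        13.3180        53.2721
  5        20.00        12.0307        60.1536
  6        20.00        10.8679        65.2072
  7     2,020.00       991.5578     6,940.9044
  Σ                  1,076.9048     7,214.4744
P = 1,076.9048; D_Mac = 6.69927 yrs; D_mod = 6.05173 yrs.
DV01 ≈ 6.05173 × 1,076.9048 × 0.0001 = 0.651714.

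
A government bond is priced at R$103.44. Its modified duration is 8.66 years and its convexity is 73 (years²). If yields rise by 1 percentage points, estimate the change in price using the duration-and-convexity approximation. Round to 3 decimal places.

Duration effect: -D_mod·Δy = -8.66 × (+0.01) = -0.086600
Convexity effect: ½·C·(Δy)² = 0.5 × 73 × (0.01)² = +0.0036500
ΔP/P ≈ -0.086600 + 0.0036500 = -0.082950
ΔP ≈ 103.44 × (-0.082950) = -8.580348.

-R$8.580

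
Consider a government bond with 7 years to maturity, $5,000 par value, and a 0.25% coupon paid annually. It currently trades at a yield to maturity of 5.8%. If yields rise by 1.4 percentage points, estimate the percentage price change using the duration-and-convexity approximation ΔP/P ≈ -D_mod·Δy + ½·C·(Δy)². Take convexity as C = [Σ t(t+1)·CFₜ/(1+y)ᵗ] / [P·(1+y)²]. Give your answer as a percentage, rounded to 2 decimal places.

With y = 0.058:
  t   CF        PV=CF/(1+0.058)^t    t·PV        t(t+1)·PV
  1        12.50        11.8147        11.8147          23.6295
  2        12.50        11.1671        22.3341          67.0023
  3        12.50        10.5549        31.6646         126.6585
  4        12.50         9.9763        39.9050         199.5250
  5        12.50         9.4293        47.1467         282.8804
  6        12.50         8.9124        53.4746         374.3220
  7     5,012.50     3,377.9616    23,645.7314     189,165.8511
  Σ                  3,439.8163    23,852.0712     190,239.8688
P = 3,439.8163; D_Mac = 6.93411 yrs; D_mod = 6.55398 yrs; C = 49.40774.
Duration effect: -6.55398 × (+0.014) = -0.091756
Convexity effect: 0.5 × 49.40774 × (0.014)² = +0.0048420
ΔP/P ≈ -0.091756 + 0.0048420 = -0.086914 = -8.6914%.

-8.69%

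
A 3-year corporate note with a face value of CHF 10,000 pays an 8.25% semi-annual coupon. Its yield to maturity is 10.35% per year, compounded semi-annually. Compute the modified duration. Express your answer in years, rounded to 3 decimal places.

Periodic yield y = 0.05175. First find Macaulay duration:
  t   CF        PV=CF/(1+0.05175)^t    t·PV
  1       412.50       392.2035       392.2035
  2       412.50       372.9056       745.8112
  3       412.50       354.5573     1,063.6718
  4       412.50       337.1117     1,348.4469
  5       412.50       320.5246     1,602.6229
  6    10,412.50     7,692.7194    46,156.3163
  Σ                  9,470.0220    51,309.0726
P = 9,470.0220; Macaulay duration = 51,309.0726 / 9,470.0220 = 5.41805 half-year periods = 2.70903 years.
Modified duration = D_Mac / (1 + y) = 2.70903 / 1.05175 = 2.57573 years.

2.576 years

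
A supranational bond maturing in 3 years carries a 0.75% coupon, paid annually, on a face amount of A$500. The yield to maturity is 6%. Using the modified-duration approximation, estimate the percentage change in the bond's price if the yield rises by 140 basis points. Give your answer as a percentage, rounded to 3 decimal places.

-3.930%

Periodic yield y = 0.06. Modified duration first:
  t   CF        PV=CF/(1+0.06)^t    t·PV
  1         3.75         3.5377         3.5377
  2         3.75         3.3375         6.6750
  3       503.75       422.9582     1,268.8746
  Σ                    429.8334     1,279.0874
P = 429.8334; D_Mac = 2.97577 yrs; D_mod = 2.97577/(1+0.06) = 2.80733 yrs.
ΔP/P ≈ -D_mod · Δy = -2.80733 × (+0.014) = -0.039303 = -3.9303%.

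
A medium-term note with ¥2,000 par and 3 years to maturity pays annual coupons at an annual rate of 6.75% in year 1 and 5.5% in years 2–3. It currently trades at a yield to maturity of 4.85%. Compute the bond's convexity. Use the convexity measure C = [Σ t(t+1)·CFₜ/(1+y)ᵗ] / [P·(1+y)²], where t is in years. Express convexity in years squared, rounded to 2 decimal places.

10.08

With y = 0.0485:
  t   CF        PV=CF/(1+0.0485)^t    t·PV        t(t+1)·PV
  1       135.00       128.7554       128.7554         257.5107
  2       110.00       100.0589       200.1178         600.3535
  3     2,110.00     1,830.5313     5,491.5938      21,966.3752
  Σ                  2,059.3456     5,820.4670      22,824.2394
P = 2,059.3456.
Convexity = Σ t(t+1)·PV / [P·(1+y)²] = 22,824.2394 / (2,059.3456 × 1.099352) = 10.08162.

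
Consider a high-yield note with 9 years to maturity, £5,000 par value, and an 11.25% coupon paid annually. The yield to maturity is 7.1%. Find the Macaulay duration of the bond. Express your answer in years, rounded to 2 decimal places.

Periodic yield y = 0.071. Discount each cash flow and weight by its year:
  t   CF        PV=CF/(1+0.071)^t    t·PV
  1       562.50       525.2101       525.2101
  2       562.50       490.3922       980.7845
  3       562.50       457.8826     1,373.6477
  4       562.50       427.5281     1,710.1123
  5       562.50       399.1859     1,995.9294
  6       562.50       372.7226     2,236.3355
  7       562.50       348.0136     2,436.0953
  8       562.50       324.9427     2,599.5415
  9     5,562.50     3,000.3007    27,002.7065
  Σ                  6,346.1784    40,860.3627
Price P = Σ PV = 6,346.1784.
Macaulay duration = Σ(t·PV) / P = 40,860.3627 / 6,346.1784 = 6.43858 years.

6.44 years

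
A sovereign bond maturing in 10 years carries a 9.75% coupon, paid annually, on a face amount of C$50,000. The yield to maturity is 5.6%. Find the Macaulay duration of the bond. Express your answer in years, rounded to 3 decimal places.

7.241 years

Periodic yield y = 0.056. Discount each cash flow and weight by its year:
  t   CF        PV=CF/(1+0.056)^t    t·PV
  1     4,875.00     4,616.4773     4,616.4773
  2     4,875.00     4,371.6641     8,743.3282
  3     4,875.00     4,139.8334    12,419.5002
  4     4,875.00     3,920.2968    15,681.1872
  5     4,875.00     3,712.4023    18,562.0113
  6     4,875.00     3,515.5324    21,093.1947
  7     4,875.00     3,329.1027    23,303.7189
  8     4,875.00     3,152.5594    25,220.4750
  9     4,875.00     2,985.3782    26,868.4037
  10   54,875.00    31,822.5774   318,225.7739
  Σ                 65,565.8239   474,734.0703
Price P = Σ PV = 65,565.8239.
Macaulay duration = Σ(t·PV) / P = 474,734.0703 / 65,565.8239 = 7.24057 years.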